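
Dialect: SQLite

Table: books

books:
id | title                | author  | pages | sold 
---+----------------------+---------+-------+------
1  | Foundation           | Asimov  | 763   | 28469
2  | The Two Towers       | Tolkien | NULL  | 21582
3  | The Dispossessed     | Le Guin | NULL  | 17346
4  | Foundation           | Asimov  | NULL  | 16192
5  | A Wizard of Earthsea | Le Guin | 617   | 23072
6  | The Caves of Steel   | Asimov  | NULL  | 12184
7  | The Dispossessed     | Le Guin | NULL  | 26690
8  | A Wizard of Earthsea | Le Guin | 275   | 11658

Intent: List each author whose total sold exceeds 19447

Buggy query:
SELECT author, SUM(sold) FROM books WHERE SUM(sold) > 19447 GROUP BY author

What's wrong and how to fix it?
Bug: SUM(sold) is an aggregate, but WHERE filters rows before aggregation

Fix: Move the aggregate condition to a HAVING clause

Corrected query:
SELECT author, SUM(sold) FROM books GROUP BY author HAVING SUM(sold) > 19447

Result:
author  | SUM(sold)
--------+----------
Asimov  | 56845    
Le Guin | 78766    
Tolkien | 21582    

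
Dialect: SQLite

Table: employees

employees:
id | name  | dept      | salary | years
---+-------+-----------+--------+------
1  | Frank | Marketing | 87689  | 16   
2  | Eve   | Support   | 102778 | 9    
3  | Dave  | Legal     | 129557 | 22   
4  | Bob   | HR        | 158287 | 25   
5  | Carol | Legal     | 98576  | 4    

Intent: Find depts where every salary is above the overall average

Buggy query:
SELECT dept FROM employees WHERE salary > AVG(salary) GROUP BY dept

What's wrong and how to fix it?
Bug: AVG() is an aggregate; it can't sit directly in WHERE

Fix: Compute the overall average in a scalar subquery and compare each group's MIN against it in HAVING

Corrected query:
SELECT dept FROM employees GROUP BY dept HAVING MIN(salary) > (SELECT AVG(salary) FROM employees)

Result:
dept
----
HR  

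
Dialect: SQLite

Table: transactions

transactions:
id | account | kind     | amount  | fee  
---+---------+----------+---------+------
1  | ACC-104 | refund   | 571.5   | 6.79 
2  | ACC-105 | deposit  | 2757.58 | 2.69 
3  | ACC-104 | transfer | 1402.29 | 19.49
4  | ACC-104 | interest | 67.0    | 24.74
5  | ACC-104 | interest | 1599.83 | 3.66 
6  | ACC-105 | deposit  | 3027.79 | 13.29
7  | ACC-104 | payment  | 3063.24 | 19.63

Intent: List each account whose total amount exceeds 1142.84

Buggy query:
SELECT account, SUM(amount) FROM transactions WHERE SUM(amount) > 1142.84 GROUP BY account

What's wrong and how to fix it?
Bug: SUM(amount) is an aggregate, but WHERE filters rows before aggregation

Fix: Move the aggregate condition to a HAVING clause

Corrected query:
SELECT account, SUM(amount) FROM transactions GROUP BY account HAVING SUM(amount) > 1142.84

Result:
account | SUM(amount)
--------+------------
ACC-104 | 6703.86    
ACC-105 | 5785.37    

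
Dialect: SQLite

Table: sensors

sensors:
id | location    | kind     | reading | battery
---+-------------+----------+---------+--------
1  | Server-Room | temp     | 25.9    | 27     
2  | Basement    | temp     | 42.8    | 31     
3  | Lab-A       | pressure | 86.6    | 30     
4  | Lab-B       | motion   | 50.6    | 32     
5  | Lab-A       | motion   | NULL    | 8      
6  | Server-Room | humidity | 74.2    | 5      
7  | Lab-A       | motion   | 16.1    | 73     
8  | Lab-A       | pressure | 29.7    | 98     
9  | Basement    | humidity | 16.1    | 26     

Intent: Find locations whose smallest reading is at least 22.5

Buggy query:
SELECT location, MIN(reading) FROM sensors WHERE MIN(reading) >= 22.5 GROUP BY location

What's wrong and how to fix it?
Bug: Aggregates like MIN are computed per group after WHERE runs

Fix: Use HAVING for the per-group MIN condition

Corrected query:
SELECT location, MIN(reading) FROM sensors GROUP BY location HAVING MIN(reading) >= 22.5

Result:
location    | MIN(reading)
------------+-------------
Lab-B       | 50.6        
Server-Room | 25.9        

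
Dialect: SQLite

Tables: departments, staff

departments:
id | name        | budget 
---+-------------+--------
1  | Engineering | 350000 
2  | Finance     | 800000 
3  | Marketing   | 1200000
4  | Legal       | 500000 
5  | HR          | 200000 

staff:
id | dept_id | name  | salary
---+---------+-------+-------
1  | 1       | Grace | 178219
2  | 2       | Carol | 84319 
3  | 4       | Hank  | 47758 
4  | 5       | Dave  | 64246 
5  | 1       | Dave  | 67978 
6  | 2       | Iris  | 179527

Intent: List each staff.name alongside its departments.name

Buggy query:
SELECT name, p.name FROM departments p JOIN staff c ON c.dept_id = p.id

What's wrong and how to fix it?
Bug: 'name' exists in both joined tables, so the database can't tell which one is meant

Fix: Prefix ambiguous columns with the table alias

Corrected query:
SELECT c.name, p.name FROM departments p JOIN staff c ON c.dept_id = p.id

Result:
name  | name       
------+------------
Grace | Engineering
Carol | Finance    
Hank  | Legal      
Dave  | HR         
Dave  | Engineering
Iris  | Finance    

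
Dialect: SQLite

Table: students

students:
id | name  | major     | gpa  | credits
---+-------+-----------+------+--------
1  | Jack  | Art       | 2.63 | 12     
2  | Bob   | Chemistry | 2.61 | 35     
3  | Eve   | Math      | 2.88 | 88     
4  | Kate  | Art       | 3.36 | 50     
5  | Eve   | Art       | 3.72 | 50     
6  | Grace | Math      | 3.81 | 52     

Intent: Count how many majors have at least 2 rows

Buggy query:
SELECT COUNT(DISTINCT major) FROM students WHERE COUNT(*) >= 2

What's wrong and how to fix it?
Bug: WHERE filters individual rows, not groups, so a group-level COUNT is invalid there

Fix: Group first with HAVING COUNT(*) >= 2, then COUNT the resulting groups

Corrected query:
SELECT COUNT(*) FROM (SELECT major FROM students GROUP BY major HAVING COUNT(*) >= 2)

Result:
COUNT(*)
--------
2       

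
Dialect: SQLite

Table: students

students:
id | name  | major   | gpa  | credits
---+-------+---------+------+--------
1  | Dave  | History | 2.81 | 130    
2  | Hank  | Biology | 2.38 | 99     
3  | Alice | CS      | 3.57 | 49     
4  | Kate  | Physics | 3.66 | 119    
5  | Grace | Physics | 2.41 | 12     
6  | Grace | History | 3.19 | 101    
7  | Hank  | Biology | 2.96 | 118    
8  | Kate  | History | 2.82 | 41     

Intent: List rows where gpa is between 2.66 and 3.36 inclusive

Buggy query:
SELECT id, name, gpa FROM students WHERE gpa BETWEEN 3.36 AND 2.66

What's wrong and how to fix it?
Bug: BETWEEN expects the lower bound first; with 3.36 AND 2.66 the range is empty

Fix: Write BETWEEN 2.66 AND 3.36

Corrected query:
SELECT id, name, gpa FROM students WHERE gpa BETWEEN 2.66 AND 3.36

Result:
id | name  | gpa 
---+-------+-----
1  | Dave  | 2.81
6  | Grace | 3.19
7  | Hank  | 2.96
8  | Kate  | 2.82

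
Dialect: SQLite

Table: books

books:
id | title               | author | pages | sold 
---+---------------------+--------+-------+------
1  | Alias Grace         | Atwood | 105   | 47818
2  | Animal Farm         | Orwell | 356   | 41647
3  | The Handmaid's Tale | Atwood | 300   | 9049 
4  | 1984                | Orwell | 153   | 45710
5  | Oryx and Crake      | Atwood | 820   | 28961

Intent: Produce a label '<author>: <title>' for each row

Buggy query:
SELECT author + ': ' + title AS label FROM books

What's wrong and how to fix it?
Bug: '+' is numeric addition; on text columns SQLite converts them to 0 instead of concatenating

Fix: Use the || operator for string concatenation

Corrected query:
SELECT author || ': ' || title AS label FROM books

Result:
label                      
---------------------------
Atwood: Alias Grace        
Orwell: Animal Farm        
Atwood: The Handmaid's Tale
Orwell: 1984               
Atwood: Oryx and Crake     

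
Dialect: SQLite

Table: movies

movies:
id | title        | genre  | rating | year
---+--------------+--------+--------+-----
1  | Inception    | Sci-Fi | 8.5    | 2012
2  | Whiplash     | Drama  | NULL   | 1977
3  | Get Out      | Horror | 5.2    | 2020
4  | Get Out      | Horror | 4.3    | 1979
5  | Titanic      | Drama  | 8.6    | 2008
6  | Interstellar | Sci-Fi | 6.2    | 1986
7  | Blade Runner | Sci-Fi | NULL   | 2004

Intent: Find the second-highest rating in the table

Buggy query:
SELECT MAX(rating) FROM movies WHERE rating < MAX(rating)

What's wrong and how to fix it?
Bug: MAX(rating) on the right of the comparison is an aggregate-in-WHERE error

Fix: Put the inner MAX in a scalar subquery

Corrected query:
SELECT MAX(rating) FROM movies WHERE rating < (SELECT MAX(rating) FROM movies)

Result:
MAX(rating)
-----------
8.5        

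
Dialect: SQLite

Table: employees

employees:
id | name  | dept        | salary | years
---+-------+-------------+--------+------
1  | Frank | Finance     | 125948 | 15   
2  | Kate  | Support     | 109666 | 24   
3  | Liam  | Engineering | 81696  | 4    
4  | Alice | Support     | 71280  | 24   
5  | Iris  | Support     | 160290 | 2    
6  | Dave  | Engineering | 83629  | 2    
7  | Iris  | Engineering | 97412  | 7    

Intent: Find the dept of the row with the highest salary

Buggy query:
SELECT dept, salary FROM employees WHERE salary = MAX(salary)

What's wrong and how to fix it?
Bug: WHERE is evaluated per row; an aggregate over the whole table isn't defined there

Fix: Use a subquery: WHERE salary = (SELECT MAX(salary) FROM employees)

Corrected query:
SELECT dept, salary FROM employees WHERE salary = (SELECT MAX(salary) FROM employees)

Result:
dept    | salary
--------+-------
Support | 160290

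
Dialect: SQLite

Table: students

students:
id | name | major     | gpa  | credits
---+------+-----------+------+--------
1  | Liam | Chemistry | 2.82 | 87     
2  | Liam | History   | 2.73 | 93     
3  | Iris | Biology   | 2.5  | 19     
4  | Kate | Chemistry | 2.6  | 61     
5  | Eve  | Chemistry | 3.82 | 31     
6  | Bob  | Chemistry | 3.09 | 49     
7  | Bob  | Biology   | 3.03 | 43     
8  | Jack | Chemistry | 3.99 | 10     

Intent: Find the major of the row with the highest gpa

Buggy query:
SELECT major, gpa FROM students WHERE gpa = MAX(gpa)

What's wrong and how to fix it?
Bug: MAX(gpa) is an aggregate and cannot be used directly in WHERE

Fix: Use a subquery: WHERE gpa = (SELECT MAX(gpa) FROM students)

Corrected query:
SELECT major, gpa FROM students WHERE gpa = (SELECT MAX(gpa) FROM students)

Result:
major     | gpa 
----------+-----
Chemistry | 3.99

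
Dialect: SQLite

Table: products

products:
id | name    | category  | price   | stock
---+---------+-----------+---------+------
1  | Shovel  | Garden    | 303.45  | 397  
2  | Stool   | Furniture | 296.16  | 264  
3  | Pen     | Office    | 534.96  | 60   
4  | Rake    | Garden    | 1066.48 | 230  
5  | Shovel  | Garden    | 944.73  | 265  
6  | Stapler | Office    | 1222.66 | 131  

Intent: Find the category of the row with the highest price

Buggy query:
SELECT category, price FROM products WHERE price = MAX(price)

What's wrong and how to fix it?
Bug: MAX(price) is an aggregate and cannot be used directly in WHERE

Fix: Wrap MAX in a scalar subquery so WHERE compares against a single value

Corrected query:
SELECT category, price FROM products WHERE price = (SELECT MAX(price) FROM products)

Result:
category | price  
---------+--------
Office   | 1222.66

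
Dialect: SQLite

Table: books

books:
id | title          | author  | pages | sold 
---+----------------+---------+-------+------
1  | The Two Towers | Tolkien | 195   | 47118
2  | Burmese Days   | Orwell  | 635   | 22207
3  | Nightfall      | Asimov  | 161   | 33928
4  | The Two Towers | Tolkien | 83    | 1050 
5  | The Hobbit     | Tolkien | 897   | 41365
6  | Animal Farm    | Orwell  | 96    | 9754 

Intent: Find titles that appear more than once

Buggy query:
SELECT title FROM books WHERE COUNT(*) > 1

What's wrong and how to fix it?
Bug: WHERE can't reference COUNT(*); aggregates are computed after WHERE

Fix: GROUP BY title, then filter groups with HAVING COUNT(*) > 1

Corrected query:
SELECT title FROM books GROUP BY title HAVING COUNT(*) > 1

Result:
title         
--------------
The Two Towers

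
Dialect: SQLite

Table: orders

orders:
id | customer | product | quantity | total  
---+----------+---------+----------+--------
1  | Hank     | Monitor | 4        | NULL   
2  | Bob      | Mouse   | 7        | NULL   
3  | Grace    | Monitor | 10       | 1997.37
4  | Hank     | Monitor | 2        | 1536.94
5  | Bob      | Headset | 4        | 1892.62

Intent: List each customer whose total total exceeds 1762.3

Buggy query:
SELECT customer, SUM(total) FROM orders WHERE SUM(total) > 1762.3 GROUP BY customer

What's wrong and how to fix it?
Bug: WHERE runs before GROUP BY, so aggregates aren't available there

Fix: Move the aggregate condition to a HAVING clause

Corrected query:
SELECT customer, SUM(total) FROM orders GROUP BY customer HAVING SUM(total) > 1762.3

Result:
customer | SUM(total)
---------+-----------
Bob      | 1892.62   
Grace    | 1997.37   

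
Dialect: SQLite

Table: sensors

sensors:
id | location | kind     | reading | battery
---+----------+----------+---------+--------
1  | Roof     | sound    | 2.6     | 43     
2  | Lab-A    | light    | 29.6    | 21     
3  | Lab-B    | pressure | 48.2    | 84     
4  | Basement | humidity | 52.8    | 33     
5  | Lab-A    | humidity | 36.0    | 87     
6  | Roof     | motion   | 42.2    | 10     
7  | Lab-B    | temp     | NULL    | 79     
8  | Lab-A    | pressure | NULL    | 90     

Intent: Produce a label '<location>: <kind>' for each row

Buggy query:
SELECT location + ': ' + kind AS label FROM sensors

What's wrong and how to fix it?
Bug: '+' is numeric addition; on text columns SQLite converts them to 0 instead of concatenating

Fix: Replace + with || to concatenate text

Corrected query:
SELECT location || ': ' || kind AS label FROM sensors

Result:
label             
------------------
Roof: sound       
Lab-A: light      
Lab-B: pressure   
Basement: humidity
Lab-A: humidity   
Roof: motion      
Lab-B: temp       
Lab-A: pressure   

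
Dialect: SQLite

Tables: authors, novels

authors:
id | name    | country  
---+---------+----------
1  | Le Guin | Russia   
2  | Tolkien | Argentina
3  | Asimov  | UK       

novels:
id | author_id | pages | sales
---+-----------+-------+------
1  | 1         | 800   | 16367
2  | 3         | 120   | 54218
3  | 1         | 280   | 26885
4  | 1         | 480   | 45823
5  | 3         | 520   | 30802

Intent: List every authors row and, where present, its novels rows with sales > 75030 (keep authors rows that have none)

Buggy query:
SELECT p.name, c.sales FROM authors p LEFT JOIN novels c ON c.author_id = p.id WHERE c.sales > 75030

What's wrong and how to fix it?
Bug: Filtering c.sales in WHERE discards the NULL rows produced by LEFT JOIN, turning it into an inner join

Fix: Move the right-table condition into the ON clause so unmatched parents are kept

Corrected query:
SELECT p.name, c.sales FROM authors p LEFT JOIN novels c ON c.author_id = p.id AND c.sales > 75030

Result:
name    | sales
--------+------
Le Guin | NULL 
Tolkien | NULL 
Asimov  | NULL 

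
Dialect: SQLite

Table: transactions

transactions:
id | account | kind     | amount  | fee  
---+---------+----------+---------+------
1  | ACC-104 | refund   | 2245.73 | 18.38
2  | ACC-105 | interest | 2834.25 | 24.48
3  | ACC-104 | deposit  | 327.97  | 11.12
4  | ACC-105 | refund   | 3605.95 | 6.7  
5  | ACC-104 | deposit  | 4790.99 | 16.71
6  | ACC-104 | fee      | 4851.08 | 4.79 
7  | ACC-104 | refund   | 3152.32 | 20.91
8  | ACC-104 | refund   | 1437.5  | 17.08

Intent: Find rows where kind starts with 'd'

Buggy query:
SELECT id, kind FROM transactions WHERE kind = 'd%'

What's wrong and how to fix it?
Bug: Wildcards only work with LIKE; '=' treats '%' as a literal character

Fix: Replace '=' with LIKE so 'd%' is treated as a pattern

Corrected query:
SELECT id, kind FROM transactions WHERE kind LIKE 'd%'

Result:
id | kind   
---+--------
3  | deposit
5  | deposit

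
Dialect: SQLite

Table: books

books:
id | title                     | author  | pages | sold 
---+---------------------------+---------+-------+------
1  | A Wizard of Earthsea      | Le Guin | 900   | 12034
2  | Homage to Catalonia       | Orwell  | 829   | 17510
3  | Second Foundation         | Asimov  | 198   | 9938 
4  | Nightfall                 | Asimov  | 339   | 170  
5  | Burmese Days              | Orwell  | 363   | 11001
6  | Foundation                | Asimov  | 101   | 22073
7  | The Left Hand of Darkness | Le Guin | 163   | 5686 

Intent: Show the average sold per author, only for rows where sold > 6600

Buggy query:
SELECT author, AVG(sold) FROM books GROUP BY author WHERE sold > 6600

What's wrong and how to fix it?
Bug: Row-level WHERE must come before GROUP BY in the clause order

Fix: Move the WHERE clause before GROUP BY

Corrected query:
SELECT author, AVG(sold) FROM books WHERE sold > 6600 GROUP BY author

Result:
author  | AVG(sold)
--------+----------
Asimov  | 16005.5  
Le Guin | 12034    
Orwell  | 14255.5  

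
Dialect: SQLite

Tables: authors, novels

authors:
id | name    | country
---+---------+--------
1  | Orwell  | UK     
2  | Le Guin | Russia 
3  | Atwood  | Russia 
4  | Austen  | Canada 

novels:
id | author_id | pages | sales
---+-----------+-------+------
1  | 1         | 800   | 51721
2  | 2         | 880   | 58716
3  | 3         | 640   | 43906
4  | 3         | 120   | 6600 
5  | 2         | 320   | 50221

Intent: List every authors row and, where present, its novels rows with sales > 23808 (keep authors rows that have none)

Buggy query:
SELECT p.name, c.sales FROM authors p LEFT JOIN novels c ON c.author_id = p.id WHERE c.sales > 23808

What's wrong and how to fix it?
Bug: Filtering c.sales in WHERE discards the NULL rows produced by LEFT JOIN, turning it into an inner join

Fix: Put 'c.sales > 23808' in the JOIN's ON clause instead of WHERE

Corrected query:
SELECT p.name, c.sales FROM authors p LEFT JOIN novels c ON c.author_id = p.id AND c.sales > 23808

Result:
name    | sales
--------+------
Orwell  | 51721
Le Guin | 50221
Le Guin | 58716
Atwood  | 43906
Austen  | NULL 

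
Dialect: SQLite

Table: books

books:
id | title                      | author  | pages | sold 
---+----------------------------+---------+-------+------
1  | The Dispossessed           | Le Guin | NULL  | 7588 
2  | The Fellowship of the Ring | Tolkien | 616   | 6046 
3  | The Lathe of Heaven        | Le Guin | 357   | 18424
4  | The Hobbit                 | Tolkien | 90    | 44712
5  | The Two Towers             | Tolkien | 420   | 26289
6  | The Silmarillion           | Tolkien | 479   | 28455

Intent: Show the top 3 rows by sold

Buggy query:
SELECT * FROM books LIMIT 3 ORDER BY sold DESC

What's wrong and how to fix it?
Bug: ORDER BY cannot follow LIMIT; LIMIT is the final clause

Fix: Sort with ORDER BY, then apply LIMIT

Corrected query:
SELECT * FROM books ORDER BY sold DESC LIMIT 3

Result:
id | title            | author  | pages | sold 
---+------------------+---------+-------+------
4  | The Hobbit       | Tolkien | 90    | 44712
6  | The Silmarillion | Tolkien | 479   | 28455
5  | The Two Towers   | Tolkien | 420   | 26289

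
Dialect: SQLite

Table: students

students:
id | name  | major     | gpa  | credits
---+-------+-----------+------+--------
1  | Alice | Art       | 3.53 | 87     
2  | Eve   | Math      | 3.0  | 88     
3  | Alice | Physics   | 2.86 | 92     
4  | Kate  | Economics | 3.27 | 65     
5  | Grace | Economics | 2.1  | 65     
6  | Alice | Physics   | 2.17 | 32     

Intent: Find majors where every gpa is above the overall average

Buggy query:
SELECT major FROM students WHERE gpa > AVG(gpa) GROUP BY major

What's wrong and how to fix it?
Bug: WHERE evaluates per row before aggregation, so AVG() is unavailable

Fix: Use a subquery for AVG and a HAVING MIN(...) filter so the condition holds for every row in the group

Corrected query:
SELECT major FROM students GROUP BY major HAVING MIN(gpa) > (SELECT AVG(gpa) FROM students)

Result:
major
-----
Art  
Math 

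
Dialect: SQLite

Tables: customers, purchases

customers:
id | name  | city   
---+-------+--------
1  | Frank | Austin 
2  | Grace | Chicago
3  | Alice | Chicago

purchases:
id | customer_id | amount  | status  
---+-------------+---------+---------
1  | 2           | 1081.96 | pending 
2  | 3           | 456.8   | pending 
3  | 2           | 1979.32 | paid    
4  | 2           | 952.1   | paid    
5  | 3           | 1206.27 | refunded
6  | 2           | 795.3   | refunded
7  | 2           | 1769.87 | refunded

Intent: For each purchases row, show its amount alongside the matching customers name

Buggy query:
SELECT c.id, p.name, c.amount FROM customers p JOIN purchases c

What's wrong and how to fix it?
Bug: Missing join condition: each purchases row is matched to all customers rows instead of just its own

Fix: Add ON c.customer_id = p.id to the JOIN

Corrected query:
SELECT c.id, p.name, c.amount FROM customers p JOIN purchases c ON c.customer_id = p.id

Result:
id | name  | amount 
---+-------+--------
1  | Grace | 1081.96
2  | Alice | 456.8  
3  | Grace | 1979.32
4  | Grace | 952.1  
5  | Alice | 1206.27
6  | Grace | 795.3  
7  | Grace | 1769.87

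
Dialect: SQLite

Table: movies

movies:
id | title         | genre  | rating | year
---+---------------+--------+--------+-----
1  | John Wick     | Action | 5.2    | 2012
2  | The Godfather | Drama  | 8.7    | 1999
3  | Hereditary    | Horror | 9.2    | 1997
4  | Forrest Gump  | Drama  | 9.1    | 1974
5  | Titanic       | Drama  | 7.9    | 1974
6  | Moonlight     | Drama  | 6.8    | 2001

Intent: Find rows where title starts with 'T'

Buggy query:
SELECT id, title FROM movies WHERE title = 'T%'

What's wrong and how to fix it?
Bug: '=' compares the literal string including the % character; pattern matching needs LIKE

Fix: Use LIKE for wildcard pattern matching

Corrected query:
SELECT id, title FROM movies WHERE title LIKE 'T%'

Result:
id | title        
---+--------------
2  | The Godfather
5  | Titanic      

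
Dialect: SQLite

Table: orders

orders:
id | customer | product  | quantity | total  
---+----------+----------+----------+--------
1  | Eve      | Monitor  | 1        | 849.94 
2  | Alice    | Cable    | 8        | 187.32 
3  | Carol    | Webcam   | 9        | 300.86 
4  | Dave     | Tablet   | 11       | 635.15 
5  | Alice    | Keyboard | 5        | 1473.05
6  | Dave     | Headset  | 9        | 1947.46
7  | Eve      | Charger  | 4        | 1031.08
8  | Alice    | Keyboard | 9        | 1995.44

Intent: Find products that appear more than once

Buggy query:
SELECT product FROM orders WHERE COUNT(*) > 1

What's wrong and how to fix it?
Bug: WHERE can't reference COUNT(*); aggregates are computed after WHERE

Fix: GROUP BY product, then filter groups with HAVING COUNT(*) > 1

Corrected query:
SELECT product FROM orders GROUP BY product HAVING COUNT(*) > 1

Result:
product 
--------
Keyboard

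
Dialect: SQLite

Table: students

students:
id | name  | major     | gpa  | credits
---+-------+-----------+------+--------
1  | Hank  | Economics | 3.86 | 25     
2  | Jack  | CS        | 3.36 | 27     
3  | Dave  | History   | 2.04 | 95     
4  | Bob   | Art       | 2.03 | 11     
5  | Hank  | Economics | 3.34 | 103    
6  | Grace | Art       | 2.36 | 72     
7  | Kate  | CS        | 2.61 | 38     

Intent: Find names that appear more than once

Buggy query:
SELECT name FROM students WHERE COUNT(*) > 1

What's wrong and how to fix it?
Bug: WHERE can't reference COUNT(*); aggregates are computed after WHERE

Fix: Group first, then use HAVING for the count condition

Corrected query:
SELECT name FROM students GROUP BY name HAVING COUNT(*) > 1

Result:
name
----
Hank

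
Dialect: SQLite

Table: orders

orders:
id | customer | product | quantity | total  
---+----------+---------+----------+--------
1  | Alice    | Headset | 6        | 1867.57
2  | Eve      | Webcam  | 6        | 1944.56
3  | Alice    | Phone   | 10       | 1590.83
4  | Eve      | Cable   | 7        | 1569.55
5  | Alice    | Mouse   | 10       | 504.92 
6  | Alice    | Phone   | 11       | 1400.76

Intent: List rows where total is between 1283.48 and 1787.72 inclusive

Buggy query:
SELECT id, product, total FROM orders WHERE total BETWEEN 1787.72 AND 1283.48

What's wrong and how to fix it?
Bug: BETWEEN expects the lower bound first; with 1787.72 AND 1283.48 the range is empty

Fix: Swap the bounds so the smaller value comes first

Corrected query:
SELECT id, product, total FROM orders WHERE total BETWEEN 1283.48 AND 1787.72

Result:
id | product | total  
---+---------+--------
3  | Phone   | 1590.83
4  | Cable   | 1569.55
6  | Phone   | 1400.76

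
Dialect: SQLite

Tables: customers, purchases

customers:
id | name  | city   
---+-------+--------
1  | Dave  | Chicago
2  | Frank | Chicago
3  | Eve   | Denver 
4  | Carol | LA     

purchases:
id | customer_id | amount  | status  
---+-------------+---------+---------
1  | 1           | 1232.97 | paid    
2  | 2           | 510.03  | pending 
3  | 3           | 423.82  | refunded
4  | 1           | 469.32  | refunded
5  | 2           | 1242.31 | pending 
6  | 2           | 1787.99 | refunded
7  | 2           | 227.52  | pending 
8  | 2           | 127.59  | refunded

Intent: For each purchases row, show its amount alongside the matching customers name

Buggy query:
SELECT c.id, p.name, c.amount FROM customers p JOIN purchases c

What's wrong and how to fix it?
Bug: Missing join condition: each purchases row is matched to all customers rows instead of just its own

Fix: Specify the join condition linking the foreign key to the parent id

Corrected query:
SELECT c.id, p.name, c.amount FROM customers p JOIN purchases c ON c.customer_id = p.id

Result:
id | name  | amount 
---+-------+--------
1  | Dave  | 1232.97
2  | Frank | 510.03 
3  | Eve   | 423.82 
4  | Dave  | 469.32 
5  | Frank | 1242.31
6  | Frank | 1787.99
7  | Frank | 227.52 
8  | Frank | 127.59 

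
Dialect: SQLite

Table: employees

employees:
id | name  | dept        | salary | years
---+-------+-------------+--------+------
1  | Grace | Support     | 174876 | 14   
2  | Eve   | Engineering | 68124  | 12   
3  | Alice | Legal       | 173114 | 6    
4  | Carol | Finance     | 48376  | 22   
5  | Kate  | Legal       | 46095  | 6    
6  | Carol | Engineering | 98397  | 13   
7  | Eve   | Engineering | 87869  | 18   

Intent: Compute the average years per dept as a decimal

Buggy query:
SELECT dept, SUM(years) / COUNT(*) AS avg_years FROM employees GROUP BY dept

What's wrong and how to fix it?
Bug: Both operands are integers, so '/' performs integer division and truncates

Fix: Multiply by 1.0 (or CAST to REAL) to force floating-point division

Corrected query:
SELECT dept, SUM(years) * 1.0 / COUNT(*) AS avg_years FROM employees GROUP BY dept

Result:
dept        | avg_years
------------+----------
Engineering | 14.333333
Finance     | 22       
Legal       | 6        
Support     | 14       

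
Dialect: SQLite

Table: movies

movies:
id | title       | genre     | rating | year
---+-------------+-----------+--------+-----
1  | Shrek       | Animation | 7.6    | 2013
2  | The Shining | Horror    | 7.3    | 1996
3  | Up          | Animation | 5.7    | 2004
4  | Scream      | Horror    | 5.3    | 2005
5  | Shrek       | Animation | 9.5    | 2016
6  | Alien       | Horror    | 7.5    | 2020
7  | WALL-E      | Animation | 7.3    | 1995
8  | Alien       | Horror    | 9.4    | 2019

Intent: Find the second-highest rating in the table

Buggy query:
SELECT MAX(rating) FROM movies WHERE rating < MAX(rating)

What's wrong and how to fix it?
Bug: The inner MAX is an aggregate inside WHERE, which is not allowed

Fix: Compute the overall MAX in a subquery, then take MAX of rows below it

Corrected query:
SELECT MAX(rating) FROM movies WHERE rating < (SELECT MAX(rating) FROM movies)

Result:
MAX(rating)
-----------
9.4        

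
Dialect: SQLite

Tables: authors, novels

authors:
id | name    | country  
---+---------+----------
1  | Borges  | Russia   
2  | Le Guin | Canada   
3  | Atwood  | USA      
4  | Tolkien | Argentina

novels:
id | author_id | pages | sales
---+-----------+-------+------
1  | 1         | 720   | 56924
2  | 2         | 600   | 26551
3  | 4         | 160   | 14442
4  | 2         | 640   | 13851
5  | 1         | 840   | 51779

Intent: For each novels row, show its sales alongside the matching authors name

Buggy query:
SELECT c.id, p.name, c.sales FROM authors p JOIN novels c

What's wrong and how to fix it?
Bug: Missing join condition: each novels row is matched to all authors rows instead of just its own

Fix: Add ON c.author_id = p.id to the JOIN

Corrected query:
SELECT c.id, p.name, c.sales FROM authors p JOIN novels c ON c.author_id = p.id

Result:
id | name    | sales
---+---------+------
1  | Borges  | 56924
2  | Le Guin | 26551
3  | Tolkien | 14442
4  | Le Guin | 13851
5  | Borges  | 51779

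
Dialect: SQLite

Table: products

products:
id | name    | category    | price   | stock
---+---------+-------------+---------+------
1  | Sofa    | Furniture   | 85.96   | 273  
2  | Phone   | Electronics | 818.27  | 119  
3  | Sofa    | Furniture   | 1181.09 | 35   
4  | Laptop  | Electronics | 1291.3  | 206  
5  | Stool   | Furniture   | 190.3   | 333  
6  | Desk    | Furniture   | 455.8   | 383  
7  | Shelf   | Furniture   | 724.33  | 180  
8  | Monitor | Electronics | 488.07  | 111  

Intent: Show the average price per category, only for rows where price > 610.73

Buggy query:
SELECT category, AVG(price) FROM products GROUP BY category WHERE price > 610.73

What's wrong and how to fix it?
Bug: Row-level WHERE must come before GROUP BY in the clause order

Fix: Move the WHERE clause before GROUP BY

Corrected query:
SELECT category, AVG(price) FROM products WHERE price > 610.73 GROUP BY category

Result:
category    | AVG(price)
------------+-----------
Electronics | 1054.785  
Furniture   | 952.71    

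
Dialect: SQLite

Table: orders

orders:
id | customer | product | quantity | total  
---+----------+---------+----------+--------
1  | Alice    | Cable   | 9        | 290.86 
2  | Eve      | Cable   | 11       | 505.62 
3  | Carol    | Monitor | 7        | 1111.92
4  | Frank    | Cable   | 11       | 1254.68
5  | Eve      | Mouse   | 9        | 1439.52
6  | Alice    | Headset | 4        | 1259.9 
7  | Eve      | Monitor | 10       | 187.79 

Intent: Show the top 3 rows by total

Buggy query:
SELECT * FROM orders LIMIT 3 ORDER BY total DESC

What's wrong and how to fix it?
Bug: ORDER BY cannot follow LIMIT; LIMIT is the final clause

Fix: Swap the clauses: ORDER BY first, then LIMIT

Corrected query:
SELECT * FROM orders ORDER BY total DESC LIMIT 3

Result:
id | customer | product | quantity | total  
---+----------+---------+----------+--------
5  | Eve      | Mouse   | 9        | 1439.52
6  | Alice    | Headset | 4        | 1259.9 
4  | Frank    | Cable   | 11       | 1254.68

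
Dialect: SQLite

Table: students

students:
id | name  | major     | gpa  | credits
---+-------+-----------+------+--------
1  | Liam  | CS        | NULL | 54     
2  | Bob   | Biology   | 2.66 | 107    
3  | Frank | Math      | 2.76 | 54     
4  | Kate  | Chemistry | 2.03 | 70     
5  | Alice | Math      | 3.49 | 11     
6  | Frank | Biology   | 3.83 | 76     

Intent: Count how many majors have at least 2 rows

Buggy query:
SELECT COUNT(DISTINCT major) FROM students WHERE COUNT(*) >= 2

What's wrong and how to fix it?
Bug: WHERE filters individual rows, not groups, so a group-level COUNT is invalid there

Fix: Group first with HAVING COUNT(*) >= 2, then COUNT the resulting groups

Corrected query:
SELECT COUNT(*) FROM (SELECT major FROM students GROUP BY major HAVING COUNT(*) >= 2)

Result:
COUNT(*)
--------
2       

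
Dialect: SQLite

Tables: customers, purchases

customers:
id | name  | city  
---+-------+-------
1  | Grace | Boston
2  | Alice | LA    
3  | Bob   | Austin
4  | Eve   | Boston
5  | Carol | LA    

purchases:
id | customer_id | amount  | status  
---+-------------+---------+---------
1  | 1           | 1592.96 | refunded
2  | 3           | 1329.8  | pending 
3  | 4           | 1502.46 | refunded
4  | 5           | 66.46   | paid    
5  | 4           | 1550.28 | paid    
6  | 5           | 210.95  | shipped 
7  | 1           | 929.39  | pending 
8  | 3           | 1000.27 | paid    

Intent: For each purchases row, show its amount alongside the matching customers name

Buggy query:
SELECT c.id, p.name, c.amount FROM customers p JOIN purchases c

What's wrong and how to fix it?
Bug: Missing join condition: each purchases row is matched to all customers rows instead of just its own

Fix: Add ON c.customer_id = p.id to the JOIN

Corrected query:
SELECT c.id, p.name, c.amount FROM customers p JOIN purchases c ON c.customer_id = p.id

Result:
id | name  | amount 
---+-------+--------
1  | Grace | 1592.96
2  | Bob   | 1329.8 
3  | Eve   | 1502.46
4  | Carol | 66.46  
5  | Eve   | 1550.28
6  | Carol | 210.95 
7  | Grace | 929.39 
8  | Bob   | 1000.27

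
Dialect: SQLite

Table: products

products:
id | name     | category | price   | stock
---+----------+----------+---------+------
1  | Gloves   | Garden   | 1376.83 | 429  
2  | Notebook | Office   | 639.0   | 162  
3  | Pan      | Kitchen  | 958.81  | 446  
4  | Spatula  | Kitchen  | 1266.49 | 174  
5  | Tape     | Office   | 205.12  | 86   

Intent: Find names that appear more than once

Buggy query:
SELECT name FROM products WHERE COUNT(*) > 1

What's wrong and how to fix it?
Bug: COUNT(*) is an aggregate and cannot be used in WHERE

Fix: Group first, then use HAVING for the count condition

Corrected query:
SELECT name FROM products GROUP BY name HAVING COUNT(*) > 1

Result:
(no rows)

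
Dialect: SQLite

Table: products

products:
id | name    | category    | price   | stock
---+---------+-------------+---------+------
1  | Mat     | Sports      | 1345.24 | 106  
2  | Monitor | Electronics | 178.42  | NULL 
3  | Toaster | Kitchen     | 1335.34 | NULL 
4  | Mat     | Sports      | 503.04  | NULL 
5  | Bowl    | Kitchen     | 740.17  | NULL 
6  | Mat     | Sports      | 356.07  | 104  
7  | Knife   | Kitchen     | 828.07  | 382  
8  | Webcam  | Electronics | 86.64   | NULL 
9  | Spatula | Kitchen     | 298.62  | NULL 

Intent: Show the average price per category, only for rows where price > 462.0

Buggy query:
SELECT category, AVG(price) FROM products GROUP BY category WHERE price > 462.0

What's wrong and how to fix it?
Bug: WHERE cannot follow GROUP BY

Fix: Move the WHERE clause before GROUP BY

Corrected query:
SELECT category, AVG(price) FROM products WHERE price > 462.0 GROUP BY category

Result:
category | AVG(price)
---------+-----------
Kitchen  | 967.86    
Sports   | 924.14    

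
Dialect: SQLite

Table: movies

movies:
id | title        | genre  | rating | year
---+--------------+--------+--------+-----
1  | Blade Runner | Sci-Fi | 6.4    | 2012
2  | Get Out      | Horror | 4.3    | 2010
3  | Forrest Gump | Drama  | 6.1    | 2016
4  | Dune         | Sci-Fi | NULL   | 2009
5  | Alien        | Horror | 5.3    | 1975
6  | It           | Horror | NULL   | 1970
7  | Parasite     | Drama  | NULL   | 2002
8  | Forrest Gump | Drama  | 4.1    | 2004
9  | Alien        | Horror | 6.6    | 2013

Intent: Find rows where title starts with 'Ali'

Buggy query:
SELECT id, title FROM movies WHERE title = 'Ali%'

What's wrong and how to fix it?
Bug: '=' compares the literal string including the % character; pattern matching needs LIKE

Fix: Replace '=' with LIKE so 'Ali%' is treated as a pattern

Corrected query:
SELECT id, title FROM movies WHERE title LIKE 'Ali%'

Result:
id | title
---+------
5  | Alien
9  | Alien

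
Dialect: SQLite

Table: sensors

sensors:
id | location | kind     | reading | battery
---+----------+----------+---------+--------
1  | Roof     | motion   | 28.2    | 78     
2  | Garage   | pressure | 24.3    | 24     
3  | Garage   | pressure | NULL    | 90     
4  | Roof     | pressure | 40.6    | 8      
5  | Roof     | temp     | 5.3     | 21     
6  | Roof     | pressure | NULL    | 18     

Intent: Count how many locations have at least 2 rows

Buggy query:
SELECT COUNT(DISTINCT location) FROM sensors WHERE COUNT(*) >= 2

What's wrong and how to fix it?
Bug: WHERE filters individual rows, not groups, so a group-level COUNT is invalid there

Fix: Group first with HAVING COUNT(*) >= 2, then COUNT the resulting groups

Corrected query:
SELECT COUNT(*) FROM (SELECT location FROM sensors GROUP BY location HAVING COUNT(*) >= 2)

Result:
COUNT(*)
--------
2       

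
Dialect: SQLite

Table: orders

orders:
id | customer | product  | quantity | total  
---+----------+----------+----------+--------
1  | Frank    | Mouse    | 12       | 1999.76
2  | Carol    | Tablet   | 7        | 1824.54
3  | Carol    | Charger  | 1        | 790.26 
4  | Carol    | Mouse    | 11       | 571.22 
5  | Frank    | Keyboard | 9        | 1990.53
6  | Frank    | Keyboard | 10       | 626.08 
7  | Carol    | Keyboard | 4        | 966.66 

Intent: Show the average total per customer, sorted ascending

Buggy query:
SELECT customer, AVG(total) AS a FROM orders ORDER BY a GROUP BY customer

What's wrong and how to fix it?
Bug: GROUP BY must precede ORDER BY

Fix: Reorder: SELECT … FROM … GROUP BY … ORDER BY …

Corrected query:
SELECT customer, AVG(total) AS a FROM orders GROUP BY customer ORDER BY a

Result:
customer | a      
---------+--------
Carol    | 1038.17
Frank    | 1538.79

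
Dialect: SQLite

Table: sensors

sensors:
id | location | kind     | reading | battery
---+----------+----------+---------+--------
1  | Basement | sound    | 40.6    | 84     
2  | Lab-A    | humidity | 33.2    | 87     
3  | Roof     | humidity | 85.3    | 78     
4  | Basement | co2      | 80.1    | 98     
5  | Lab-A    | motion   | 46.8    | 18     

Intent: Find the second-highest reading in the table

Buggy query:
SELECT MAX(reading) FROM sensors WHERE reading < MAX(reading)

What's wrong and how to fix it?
Bug: MAX(reading) on the right of the comparison is an aggregate-in-WHERE error

Fix: Put the inner MAX in a scalar subquery

Corrected query:
SELECT MAX(reading) FROM sensors WHERE reading < (SELECT MAX(reading) FROM sensors)

Result:
MAX(reading)
------------
80.1        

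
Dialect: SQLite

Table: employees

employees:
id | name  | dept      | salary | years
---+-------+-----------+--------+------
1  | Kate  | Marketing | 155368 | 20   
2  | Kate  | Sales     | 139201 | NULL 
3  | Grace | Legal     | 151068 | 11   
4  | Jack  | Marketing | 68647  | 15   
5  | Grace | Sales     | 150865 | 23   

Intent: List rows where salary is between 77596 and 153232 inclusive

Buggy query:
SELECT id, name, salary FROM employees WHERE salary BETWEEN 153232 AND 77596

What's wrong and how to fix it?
Bug: BETWEEN expects the lower bound first; with 153232 AND 77596 the range is empty

Fix: Swap the bounds so the smaller value comes first

Corrected query:
SELECT id, name, salary FROM employees WHERE salary BETWEEN 77596 AND 153232

Result:
id | name  | salary
---+-------+-------
2  | Kate  | 139201
3  | Grace | 151068
5  | Grace | 150865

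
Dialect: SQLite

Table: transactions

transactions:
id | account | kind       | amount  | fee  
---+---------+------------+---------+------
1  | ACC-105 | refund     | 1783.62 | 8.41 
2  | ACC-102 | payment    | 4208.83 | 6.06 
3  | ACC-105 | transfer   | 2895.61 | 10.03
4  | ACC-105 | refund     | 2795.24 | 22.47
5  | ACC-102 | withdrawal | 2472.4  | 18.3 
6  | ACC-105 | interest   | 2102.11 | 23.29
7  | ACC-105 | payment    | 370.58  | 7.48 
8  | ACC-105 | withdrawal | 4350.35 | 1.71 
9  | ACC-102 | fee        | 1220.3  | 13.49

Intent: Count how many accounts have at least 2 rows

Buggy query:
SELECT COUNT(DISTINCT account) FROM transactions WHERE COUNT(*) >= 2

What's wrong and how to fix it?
Bug: WHERE filters individual rows, not groups, so a group-level COUNT is invalid there

Fix: Group first with HAVING COUNT(*) >= 2, then COUNT the resulting groups

Corrected query:
SELECT COUNT(*) FROM (SELECT account FROM transactions GROUP BY account HAVING COUNT(*) >= 2)

Result:
COUNT(*)
--------
2       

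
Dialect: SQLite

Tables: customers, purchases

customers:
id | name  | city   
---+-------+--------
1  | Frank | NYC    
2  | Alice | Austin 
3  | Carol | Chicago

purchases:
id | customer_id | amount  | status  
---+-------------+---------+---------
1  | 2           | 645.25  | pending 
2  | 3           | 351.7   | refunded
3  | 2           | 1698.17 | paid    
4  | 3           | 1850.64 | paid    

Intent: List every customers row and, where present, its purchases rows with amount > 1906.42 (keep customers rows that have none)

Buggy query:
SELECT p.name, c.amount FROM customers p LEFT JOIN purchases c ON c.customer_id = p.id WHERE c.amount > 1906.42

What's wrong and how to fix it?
Bug: Filtering c.amount in WHERE discards the NULL rows produced by LEFT JOIN, turning it into an inner join

Fix: Put 'c.amount > 1906.42' in the JOIN's ON clause instead of WHERE

Corrected query:
SELECT p.name, c.amount FROM customers p LEFT JOIN purchases c ON c.customer_id = p.id AND c.amount > 1906.42

Result:
name  | amount
------+-------
Frank | NULL  
Alice | NULL  
Carol | NULL  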